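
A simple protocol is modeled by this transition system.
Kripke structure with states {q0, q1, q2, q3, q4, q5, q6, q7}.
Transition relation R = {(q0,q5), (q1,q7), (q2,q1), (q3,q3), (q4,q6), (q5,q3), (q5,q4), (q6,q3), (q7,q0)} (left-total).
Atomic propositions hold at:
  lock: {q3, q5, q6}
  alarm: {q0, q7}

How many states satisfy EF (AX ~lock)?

Sat(~lock) = {q0, q1, q2, q4, q7}
Sat(AX ~lock) = {s : every successor in {q0, q1, q2, q4, q7}} = {q1, q2, q7}
EF (AX ~lock): least fixpoint, start Z0 = {q1, q2, q7}, add states with some successor in Z. Already a fixed point.
Sat(EF (AX ~lock)) = {q1, q2, q7}
|Sat(EF (AX ~lock))| = |{q1, q2, q7}| = 3.

3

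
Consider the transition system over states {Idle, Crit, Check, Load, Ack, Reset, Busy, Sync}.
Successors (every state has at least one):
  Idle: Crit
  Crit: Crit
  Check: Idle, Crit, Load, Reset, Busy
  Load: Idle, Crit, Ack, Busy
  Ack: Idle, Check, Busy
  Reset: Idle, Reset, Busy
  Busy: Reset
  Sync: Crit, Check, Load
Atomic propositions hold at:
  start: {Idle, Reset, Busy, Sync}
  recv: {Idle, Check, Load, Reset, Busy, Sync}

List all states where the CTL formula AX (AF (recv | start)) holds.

{Ack, Reset, Busy}

Sat(recv | start) = {Idle, Check, Load, Reset, Busy, Sync}
AF (recv | start): least fixpoint, start Z0 = {Idle, Check, Load, Reset, Busy, Sync}, add states with every successor in Z. Z1 = {Idle, Check, Load, Ack, Reset, Busy, Sync}; fixed.
Sat(AF (recv | start)) = {Idle, Check, Load, Ack, Reset, Busy, Sync}
Sat(AX (AF (recv | start))) = {s : every successor in {Idle, Check, Load, Ack, Reset, Busy, Sync}} = {Ack, Reset, Busy}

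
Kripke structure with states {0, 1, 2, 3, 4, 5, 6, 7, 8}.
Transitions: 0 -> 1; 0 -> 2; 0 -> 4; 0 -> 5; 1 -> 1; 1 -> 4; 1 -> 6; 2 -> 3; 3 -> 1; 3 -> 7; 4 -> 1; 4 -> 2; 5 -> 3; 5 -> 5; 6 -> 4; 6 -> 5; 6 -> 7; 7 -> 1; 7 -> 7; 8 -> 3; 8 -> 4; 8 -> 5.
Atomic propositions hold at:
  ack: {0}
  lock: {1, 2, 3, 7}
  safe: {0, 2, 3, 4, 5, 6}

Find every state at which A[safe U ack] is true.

A[safe U ack]: least fixpoint, start Z0 = Sat(ack) = {0}, add states in Sat(safe) with every successor in Z. Already a fixed point.
Sat(A[safe U ack]) = {0}

{0}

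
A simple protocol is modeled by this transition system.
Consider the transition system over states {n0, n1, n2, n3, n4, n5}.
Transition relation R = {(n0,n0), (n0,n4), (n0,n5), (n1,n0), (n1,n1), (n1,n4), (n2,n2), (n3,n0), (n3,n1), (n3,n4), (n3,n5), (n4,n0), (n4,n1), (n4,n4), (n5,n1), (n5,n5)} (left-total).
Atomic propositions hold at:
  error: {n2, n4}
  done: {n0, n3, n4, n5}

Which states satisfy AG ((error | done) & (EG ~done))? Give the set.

Sat(error | done) = {n0, n2, n3, n4, n5}
Sat(~done) = {n1, n2}
EG ~done: greatest fixpoint, start Z0 = {n1, n2}, keep only states in Sat with some successor in Z. Already a fixed point.
Sat(EG ~done) = {n1, n2}
Sat((error | done) & (EG ~done)) = {n2}
AG ((error | done) & (EG ~done)): greatest fixpoint, start Z0 = {n2}, keep only states in Sat with every successor in Z. Already a fixed point.
Sat(AG ((error | done) & (EG ~done))) = {n2}

{n2}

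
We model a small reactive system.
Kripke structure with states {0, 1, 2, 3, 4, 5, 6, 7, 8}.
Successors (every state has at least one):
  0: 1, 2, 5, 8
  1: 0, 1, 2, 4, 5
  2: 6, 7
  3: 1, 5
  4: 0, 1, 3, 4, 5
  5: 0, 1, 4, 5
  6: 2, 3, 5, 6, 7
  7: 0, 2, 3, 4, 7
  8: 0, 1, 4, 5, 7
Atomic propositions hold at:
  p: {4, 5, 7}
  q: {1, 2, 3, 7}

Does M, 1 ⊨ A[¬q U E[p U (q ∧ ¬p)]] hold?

Sat(¬q) = {0, 4, 5, 6, 8}
Sat(¬p) = {0, 1, 2, 3, 6, 8}
Sat(q ∧ ¬p) = {1, 2, 3}
E[p U (q ∧ ¬p)]: least fixpoint, start Z0 = Sat((q ∧ ¬p)) = {1, 2, 3}, add states in Sat(p) with some successor in Z. Z1 = {1, 2, 3, 4, 5, 7}; fixed.
Sat(E[p U (q ∧ ¬p)]) = {1, 2, 3, 4, 5, 7}
A[¬q U E[p U (q ∧ ¬p)]]: least fixpoint, start Z0 = Sat(E[p U (q ∧ ¬p)]) = {1, 2, 3, 4, 5, 7}, add states in Sat(¬q) with every successor in Z. Already a fixed point.
Sat(A[¬q U E[p U (q ∧ ¬p)]]) = {1, 2, 3, 4, 5, 7}
1 ∈ Sat(A[¬q U E[p U (q ∧ ¬p)]]) = {1, 2, 3, 4, 5, 7}, so the formula holds at 1.

Yes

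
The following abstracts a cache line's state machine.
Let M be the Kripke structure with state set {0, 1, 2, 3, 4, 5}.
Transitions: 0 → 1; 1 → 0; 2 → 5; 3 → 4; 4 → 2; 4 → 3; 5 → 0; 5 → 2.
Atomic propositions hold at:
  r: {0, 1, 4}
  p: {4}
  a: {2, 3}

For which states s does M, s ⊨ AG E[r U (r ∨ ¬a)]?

{0, 1}

Sat(¬a) = {0, 1, 4, 5}
Sat(r ∨ ¬a) = {0, 1, 4, 5}
E[r U (r ∨ ¬a)]: least fixpoint, start Z0 = Sat((r ∨ ¬a)) = {0, 1, 4, 5}, add states in Sat(r) with some successor in Z. Already a fixed point.
Sat(E[r U (r ∨ ¬a)]) = {0, 1, 4, 5}
AG E[r U (r ∨ ¬a)]: greatest fixpoint, start Z0 = {0, 1, 4, 5}, keep only states in Sat with every successor in Z. Z1 = {0, 1}; fixed.
Sat(AG E[r U (r ∨ ¬a)]) = {0, 1}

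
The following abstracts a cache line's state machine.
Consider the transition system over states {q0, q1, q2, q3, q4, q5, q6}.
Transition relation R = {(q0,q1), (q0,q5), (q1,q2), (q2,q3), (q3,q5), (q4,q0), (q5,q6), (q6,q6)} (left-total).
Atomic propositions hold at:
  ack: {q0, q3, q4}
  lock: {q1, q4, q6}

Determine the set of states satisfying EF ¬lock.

Sat(¬lock) = {q0, q2, q3, q5}
EF ¬lock: least fixpoint, start Z0 = {q0, q2, q3, q5}, add states with some successor in Z. Z1 = {q0, q1, q2, q3, q4, q5}; fixed.
Sat(EF ¬lock) = {q0, q1, q2, q3, q4, q5}

{q0, q1, q2, q3, q4, q5}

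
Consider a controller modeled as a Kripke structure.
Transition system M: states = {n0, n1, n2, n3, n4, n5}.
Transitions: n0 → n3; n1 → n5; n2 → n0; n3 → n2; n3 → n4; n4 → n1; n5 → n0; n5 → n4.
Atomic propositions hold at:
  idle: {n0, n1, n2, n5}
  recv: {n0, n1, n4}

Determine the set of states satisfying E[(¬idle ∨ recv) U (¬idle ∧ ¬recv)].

Sat(¬idle) = {n3, n4}
Sat(¬idle ∨ recv) = {n0, n1, n3, n4}
Sat(¬recv) = {n2, n3, n5}
Sat(¬idle ∧ ¬recv) = {n3}
E[(¬idle ∨ recv) U (¬idle ∧ ¬recv)]: least fixpoint, start Z0 = Sat((¬idle ∧ ¬recv)) = {n3}, add states in Sat(¬idle ∨ recv) with some successor in Z. Z1 = {n0, n3}; fixed.
Sat(E[(¬idle ∨ recv) U (¬idle ∧ ¬recv)]) = {n0, n3}

{n0, n3}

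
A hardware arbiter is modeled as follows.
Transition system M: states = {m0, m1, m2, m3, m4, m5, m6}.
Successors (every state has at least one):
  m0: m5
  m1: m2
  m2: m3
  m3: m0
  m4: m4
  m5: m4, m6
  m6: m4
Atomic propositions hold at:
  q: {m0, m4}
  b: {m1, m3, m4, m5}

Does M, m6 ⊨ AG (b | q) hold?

No

Sat(b | q) = {m0, m1, m3, m4, m5}
AG (b | q): greatest fixpoint, start Z0 = {m0, m1, m3, m4, m5}, keep only states in Sat with every successor in Z. Z1 = {m0, m3, m4}; Z2 = {m3, m4}; Z3 = {m4}; fixed.
Sat(AG (b | q)) = {m4}
m6 ∉ Sat(AG (b | q)) = {m4}, so the formula does not hold at m6.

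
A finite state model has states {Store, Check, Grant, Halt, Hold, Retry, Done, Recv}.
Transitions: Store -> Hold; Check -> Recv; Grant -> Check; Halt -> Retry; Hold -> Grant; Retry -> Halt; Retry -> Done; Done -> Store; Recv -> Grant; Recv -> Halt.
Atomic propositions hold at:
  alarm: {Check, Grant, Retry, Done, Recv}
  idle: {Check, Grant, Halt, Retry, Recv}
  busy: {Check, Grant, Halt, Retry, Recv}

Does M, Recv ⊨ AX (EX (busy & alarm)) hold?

Sat(busy & alarm) = {Check, Grant, Retry, Recv}
Sat(EX (busy & alarm)) = {s : some successor in {Check, Grant, Retry, Recv}} = {Check, Grant, Halt, Hold, Recv}
Sat(AX (EX (busy & alarm))) = {s : every successor in {Check, Grant, Halt, Hold, Recv}} = {Store, Check, Grant, Hold, Recv}
Recv ∈ Sat(AX (EX (busy & alarm))) = {Store, Check, Grant, Hold, Recv}, so the formula holds at Recv.

Yes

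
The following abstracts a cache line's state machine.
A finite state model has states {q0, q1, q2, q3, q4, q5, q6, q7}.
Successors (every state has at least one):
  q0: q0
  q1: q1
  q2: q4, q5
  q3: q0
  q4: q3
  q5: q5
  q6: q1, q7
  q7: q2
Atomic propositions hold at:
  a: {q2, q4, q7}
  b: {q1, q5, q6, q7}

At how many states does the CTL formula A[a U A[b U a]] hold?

3

A[b U a]: least fixpoint, start Z0 = Sat(a) = {q2, q4, q7}, add states in Sat(b) with every successor in Z. Already a fixed point.
Sat(A[b U a]) = {q2, q4, q7}
A[a U A[b U a]]: least fixpoint, start Z0 = Sat(A[b U a]) = {q2, q4, q7}, add states in Sat(a) with every successor in Z. Already a fixed point.
Sat(A[a U A[b U a]]) = {q2, q4, q7}
|Sat(A[a U A[b U a]])| = |{q2, q4, q7}| = 3.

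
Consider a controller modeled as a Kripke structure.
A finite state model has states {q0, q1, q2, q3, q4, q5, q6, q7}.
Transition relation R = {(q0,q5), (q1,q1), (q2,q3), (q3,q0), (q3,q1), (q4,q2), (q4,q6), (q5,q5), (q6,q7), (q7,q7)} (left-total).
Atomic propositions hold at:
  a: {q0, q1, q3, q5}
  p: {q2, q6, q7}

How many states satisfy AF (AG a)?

AG a: greatest fixpoint, start Z0 = {q0, q1, q3, q5}, keep only states in Sat with every successor in Z. Already a fixed point.
Sat(AG a) = {q0, q1, q3, q5}
AF (AG a): least fixpoint, start Z0 = {q0, q1, q3, q5}, add states with every successor in Z. Z1 = {q0, q1, q2, q3, q5}; fixed.
Sat(AF (AG a)) = {q0, q1, q2, q3, q5}
|Sat(AF (AG a))| = |{q0, q1, q2, q3, q5}| = 5.

5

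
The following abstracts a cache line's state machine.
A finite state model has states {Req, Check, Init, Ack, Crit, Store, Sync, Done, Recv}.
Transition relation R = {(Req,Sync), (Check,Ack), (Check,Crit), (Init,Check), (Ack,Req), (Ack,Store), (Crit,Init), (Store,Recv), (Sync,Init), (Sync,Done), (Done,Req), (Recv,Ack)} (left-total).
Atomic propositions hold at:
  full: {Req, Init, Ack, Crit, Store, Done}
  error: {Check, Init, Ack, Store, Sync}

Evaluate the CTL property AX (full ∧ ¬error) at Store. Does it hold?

No

Sat(¬error) = {Req, Crit, Done, Recv}
Sat(full ∧ ¬error) = {Req, Crit, Done}
Sat(AX (full ∧ ¬error)) = {s : every successor in {Req, Crit, Done}} = {Done}
Store ∉ Sat(AX (full ∧ ¬error)) = {Done}, so the formula does not hold at Store.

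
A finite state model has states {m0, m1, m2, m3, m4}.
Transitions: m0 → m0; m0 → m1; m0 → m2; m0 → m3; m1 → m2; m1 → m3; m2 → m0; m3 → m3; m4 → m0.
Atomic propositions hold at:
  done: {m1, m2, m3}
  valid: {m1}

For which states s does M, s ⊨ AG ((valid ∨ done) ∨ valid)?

{m3}

Sat(valid ∨ done) = {m1, m2, m3}
Sat((valid ∨ done) ∨ valid) = {m1, m2, m3}
AG ((valid ∨ done) ∨ valid): greatest fixpoint, start Z0 = {m1, m2, m3}, keep only states in Sat with every successor in Z. Z1 = {m1, m3}; Z2 = {m3}; fixed.
Sat(AG ((valid ∨ done) ∨ valid)) = {m3}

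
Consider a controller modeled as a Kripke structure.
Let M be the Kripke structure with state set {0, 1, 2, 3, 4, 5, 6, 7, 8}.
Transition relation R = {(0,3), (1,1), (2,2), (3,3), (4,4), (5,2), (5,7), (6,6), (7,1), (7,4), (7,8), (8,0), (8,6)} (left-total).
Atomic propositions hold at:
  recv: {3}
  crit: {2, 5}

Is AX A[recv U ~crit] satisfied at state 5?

No

Sat(~crit) = {0, 1, 3, 4, 6, 7, 8}
A[recv U ~crit]: least fixpoint, start Z0 = Sat(~crit) = {0, 1, 3, 4, 6, 7, 8}, add states in Sat(recv) with every successor in Z. Already a fixed point.
Sat(A[recv U ~crit]) = {0, 1, 3, 4, 6, 7, 8}
Sat(AX A[recv U ~crit]) = {s : every successor in {0, 1, 3, 4, 6, 7, 8}} = {0, 1, 3, 4, 6, 7, 8}
5 ∉ Sat(AX A[recv U ~crit]) = {0, 1, 3, 4, 6, 7, 8}, so the formula does not hold at 5.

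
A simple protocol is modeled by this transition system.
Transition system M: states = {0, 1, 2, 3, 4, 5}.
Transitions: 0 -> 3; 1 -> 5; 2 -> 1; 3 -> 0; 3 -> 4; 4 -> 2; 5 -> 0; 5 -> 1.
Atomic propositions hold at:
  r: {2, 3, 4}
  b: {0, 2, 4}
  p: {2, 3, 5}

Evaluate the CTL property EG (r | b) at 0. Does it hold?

Yes

Sat(r | b) = {0, 2, 3, 4}
EG (r | b): greatest fixpoint, start Z0 = {0, 2, 3, 4}, keep only states in Sat with some successor in Z. Z1 = {0, 3, 4}; Z2 = {0, 3}; fixed.
Sat(EG (r | b)) = {0, 3}
0 ∈ Sat(EG (r | b)) = {0, 3}, so the formula holds at 0.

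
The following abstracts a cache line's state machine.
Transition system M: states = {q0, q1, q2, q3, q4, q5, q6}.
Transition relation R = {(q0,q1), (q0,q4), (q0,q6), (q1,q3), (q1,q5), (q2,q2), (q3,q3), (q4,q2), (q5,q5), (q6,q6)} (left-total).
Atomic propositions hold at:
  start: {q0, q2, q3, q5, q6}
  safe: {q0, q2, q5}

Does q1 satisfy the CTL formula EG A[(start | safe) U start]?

No

Sat(start | safe) = {q0, q2, q3, q5, q6}
A[(start | safe) U start]: least fixpoint, start Z0 = Sat(start) = {q0, q2, q3, q5, q6}, add states in Sat(start | safe) with every successor in Z. Already a fixed point.
Sat(A[(start | safe) U start]) = {q0, q2, q3, q5, q6}
EG A[(start | safe) U start]: greatest fixpoint, start Z0 = {q0, q2, q3, q5, q6}, keep only states in Sat with some successor in Z. Already a fixed point.
Sat(EG A[(start | safe) U start]) = {q0, q2, q3, q5, q6}
q1 ∉ Sat(EG A[(start | safe) U start]) = {q0, q2, q3, q5, q6}, so the formula does not hold at q1.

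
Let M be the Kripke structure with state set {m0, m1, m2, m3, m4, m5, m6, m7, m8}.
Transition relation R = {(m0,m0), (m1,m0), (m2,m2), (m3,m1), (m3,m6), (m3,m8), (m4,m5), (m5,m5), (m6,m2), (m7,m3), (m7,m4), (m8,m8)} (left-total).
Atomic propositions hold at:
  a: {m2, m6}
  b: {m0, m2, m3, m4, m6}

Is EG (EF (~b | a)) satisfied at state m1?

No

Sat(~b) = {m1, m5, m7, m8}
Sat(~b | a) = {m1, m2, m5, m6, m7, m8}
EF (~b | a): least fixpoint, start Z0 = {m1, m2, m5, m6, m7, m8}, add states with some successor in Z. Z1 = {m1, m2, m3, m4, m5, m6, m7, m8}; fixed.
Sat(EF (~b | a)) = {m1, m2, m3, m4, m5, m6, m7, m8}
EG (EF (~b | a)): greatest fixpoint, start Z0 = {m1, m2, m3, m4, m5, m6, m7, m8}, keep only states in Sat with some successor in Z. Z1 = {m2, m3, m4, m5, m6, m7, m8}; fixed.
Sat(EG (EF (~b | a))) = {m2, m3, m4, m5, m6, m7, m8}
m1 ∉ Sat(EG (EF (~b | a))) = {m2, m3, m4, m5, m6, m7, m8}, so the formula does not hold at m1.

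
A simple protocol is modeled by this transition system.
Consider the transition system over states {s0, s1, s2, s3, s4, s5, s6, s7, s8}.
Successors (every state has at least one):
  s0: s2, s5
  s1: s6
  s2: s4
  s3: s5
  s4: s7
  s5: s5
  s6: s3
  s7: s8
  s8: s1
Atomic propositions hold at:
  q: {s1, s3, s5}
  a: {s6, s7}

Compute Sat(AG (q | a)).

{s1, s3, s5, s6}

Sat(q | a) = {s1, s3, s5, s6, s7}
AG (q | a): greatest fixpoint, start Z0 = {s1, s3, s5, s6, s7}, keep only states in Sat with every successor in Z. Z1 = {s1, s3, s5, s6}; fixed.
Sat(AG (q | a)) = {s1, s3, s5, s6}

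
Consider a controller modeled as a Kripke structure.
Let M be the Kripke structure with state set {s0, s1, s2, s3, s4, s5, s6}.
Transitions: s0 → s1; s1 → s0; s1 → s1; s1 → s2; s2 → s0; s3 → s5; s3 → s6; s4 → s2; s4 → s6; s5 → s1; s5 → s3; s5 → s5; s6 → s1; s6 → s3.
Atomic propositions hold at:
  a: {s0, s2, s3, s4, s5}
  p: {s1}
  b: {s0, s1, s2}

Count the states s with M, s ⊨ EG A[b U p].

3

A[b U p]: least fixpoint, start Z0 = Sat(p) = {s1}, add states in Sat(b) with every successor in Z. Z1 = {s0, s1}; Z2 = {s0, s1, s2}; fixed.
Sat(A[b U p]) = {s0, s1, s2}
EG A[b U p]: greatest fixpoint, start Z0 = {s0, s1, s2}, keep only states in Sat with some successor in Z. Already a fixed point.
Sat(EG A[b U p]) = {s0, s1, s2}
|Sat(EG A[b U p])| = |{s0, s1, s2}| = 3.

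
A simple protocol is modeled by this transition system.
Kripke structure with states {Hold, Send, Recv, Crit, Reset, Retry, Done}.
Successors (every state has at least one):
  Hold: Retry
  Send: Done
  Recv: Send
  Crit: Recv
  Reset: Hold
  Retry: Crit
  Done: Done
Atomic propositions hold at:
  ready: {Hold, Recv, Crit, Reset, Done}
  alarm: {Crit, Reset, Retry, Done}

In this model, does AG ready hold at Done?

Yes

AG ready: greatest fixpoint, start Z0 = {Hold, Recv, Crit, Reset, Done}, keep only states in Sat with every successor in Z. Z1 = {Crit, Reset, Done}; Z2 = {Done}; fixed.
Sat(AG ready) = {Done}
Done ∈ Sat(AG ready) = {Done}, so the formula holds at Done.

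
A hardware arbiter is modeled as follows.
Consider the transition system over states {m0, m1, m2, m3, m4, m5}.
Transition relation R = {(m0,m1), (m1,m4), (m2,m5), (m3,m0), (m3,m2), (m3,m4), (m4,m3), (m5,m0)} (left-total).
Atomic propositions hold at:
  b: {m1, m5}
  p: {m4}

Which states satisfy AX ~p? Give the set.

Sat(~p) = {m0, m1, m2, m3, m5}
Sat(AX ~p) = {s : every successor in {m0, m1, m2, m3, m5}} = {m0, m2, m4, m5}

{m0, m2, m4, m5}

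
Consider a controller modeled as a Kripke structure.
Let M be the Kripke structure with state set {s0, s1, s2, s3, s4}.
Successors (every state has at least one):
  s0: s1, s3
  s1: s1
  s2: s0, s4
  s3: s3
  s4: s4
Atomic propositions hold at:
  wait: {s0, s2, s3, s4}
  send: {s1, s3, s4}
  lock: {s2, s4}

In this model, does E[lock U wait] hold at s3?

E[lock U wait]: least fixpoint, start Z0 = Sat(wait) = {s0, s2, s3, s4}, add states in Sat(lock) with some successor in Z. Already a fixed point.
Sat(E[lock U wait]) = {s0, s2, s3, s4}
s3 ∈ Sat(E[lock U wait]) = {s0, s2, s3, s4}, so the formula holds at s3.

Yes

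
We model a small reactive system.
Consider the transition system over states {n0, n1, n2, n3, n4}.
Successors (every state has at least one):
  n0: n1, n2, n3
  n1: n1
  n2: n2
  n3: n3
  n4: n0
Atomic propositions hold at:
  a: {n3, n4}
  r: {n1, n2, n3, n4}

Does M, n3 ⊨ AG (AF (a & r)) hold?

Yes

Sat(a & r) = {n3, n4}
AF (a & r): least fixpoint, start Z0 = {n3, n4}, add states with every successor in Z. Already a fixed point.
Sat(AF (a & r)) = {n3, n4}
AG (AF (a & r)): greatest fixpoint, start Z0 = {n3, n4}, keep only states in Sat with every successor in Z. Z1 = {n3}; fixed.
Sat(AG (AF (a & r))) = {n3}
n3 ∈ Sat(AG (AF (a & r))) = {n3}, so the formula holds at n3.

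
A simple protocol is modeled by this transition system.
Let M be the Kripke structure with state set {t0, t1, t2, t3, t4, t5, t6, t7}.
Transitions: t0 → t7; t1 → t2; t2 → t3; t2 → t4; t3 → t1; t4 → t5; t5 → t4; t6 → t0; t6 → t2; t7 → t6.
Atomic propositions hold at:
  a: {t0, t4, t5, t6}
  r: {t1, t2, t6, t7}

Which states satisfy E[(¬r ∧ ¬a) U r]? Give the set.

Sat(¬r) = {t0, t3, t4, t5}
Sat(¬a) = {t1, t2, t3, t7}
Sat(¬r ∧ ¬a) = {t3}
E[(¬r ∧ ¬a) U r]: least fixpoint, start Z0 = Sat(r) = {t1, t2, t6, t7}, add states in Sat(¬r ∧ ¬a) with some successor in Z. Z1 = {t1, t2, t3, t6, t7}; fixed.
Sat(E[(¬r ∧ ¬a) U r]) = {t1, t2, t3, t6, t7}

{t1, t2, t3, t6, t7}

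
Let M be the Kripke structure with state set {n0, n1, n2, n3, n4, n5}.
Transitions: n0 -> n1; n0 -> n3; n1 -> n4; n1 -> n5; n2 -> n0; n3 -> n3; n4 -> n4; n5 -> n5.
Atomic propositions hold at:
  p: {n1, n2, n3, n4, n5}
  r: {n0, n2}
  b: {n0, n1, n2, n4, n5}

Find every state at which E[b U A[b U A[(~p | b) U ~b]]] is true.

{n0, n2, n3}

Sat(~p) = {n0}
Sat(~p | b) = {n0, n1, n2, n4, n5}
Sat(~b) = {n3}
A[(~p | b) U ~b]: least fixpoint, start Z0 = Sat(~b) = {n3}, add states in Sat(~p | b) with every successor in Z. Already a fixed point.
Sat(A[(~p | b) U ~b]) = {n3}
A[b U A[(~p | b) U ~b]]: least fixpoint, start Z0 = Sat(A[(~p | b) U ~b]) = {n3}, add states in Sat(b) with every successor in Z. Already a fixed point.
Sat(A[b U A[(~p | b) U ~b]]) = {n3}
E[b U A[b U A[(~p | b) U ~b]]]: least fixpoint, start Z0 = Sat(A[b U A[(~p | b) U ~b]]) = {n3}, add states in Sat(b) with some successor in Z. Z1 = {n0, n3}; Z2 = {n0, n2, n3}; fixed.
Sat(E[b U A[b U A[(~p | b) U ~b]]]) = {n0, n2, n3}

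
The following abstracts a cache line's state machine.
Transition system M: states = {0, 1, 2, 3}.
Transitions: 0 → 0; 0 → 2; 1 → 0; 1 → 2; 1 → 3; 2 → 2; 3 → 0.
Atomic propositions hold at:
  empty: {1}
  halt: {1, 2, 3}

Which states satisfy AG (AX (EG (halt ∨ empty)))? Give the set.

Sat(halt ∨ empty) = {1, 2, 3}
EG (halt ∨ empty): greatest fixpoint, start Z0 = {1, 2, 3}, keep only states in Sat with some successor in Z. Z1 = {1, 2}; fixed.
Sat(EG (halt ∨ empty)) = {1, 2}
Sat(AX (EG (halt ∨ empty))) = {s : every successor in {1, 2}} = {2}
AG (AX (EG (halt ∨ empty))): greatest fixpoint, start Z0 = {2}, keep only states in Sat with every successor in Z. Already a fixed point.
Sat(AG (AX (EG (halt ∨ empty)))) = {2}

{2}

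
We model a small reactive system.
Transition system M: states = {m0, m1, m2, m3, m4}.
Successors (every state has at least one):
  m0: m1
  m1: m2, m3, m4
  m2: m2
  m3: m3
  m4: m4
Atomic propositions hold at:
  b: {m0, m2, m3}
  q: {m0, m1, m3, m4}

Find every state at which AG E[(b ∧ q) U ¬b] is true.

Sat(b ∧ q) = {m0, m3}
Sat(¬b) = {m1, m4}
E[(b ∧ q) U ¬b]: least fixpoint, start Z0 = Sat(¬b) = {m1, m4}, add states in Sat(b ∧ q) with some successor in Z. Z1 = {m0, m1, m4}; fixed.
Sat(E[(b ∧ q) U ¬b]) = {m0, m1, m4}
AG E[(b ∧ q) U ¬b]: greatest fixpoint, start Z0 = {m0, m1, m4}, keep only states in Sat with every successor in Z. Z1 = {m0, m4}; Z2 = {m4}; fixed.
Sat(AG E[(b ∧ q) U ¬b]) = {m4}

{m4}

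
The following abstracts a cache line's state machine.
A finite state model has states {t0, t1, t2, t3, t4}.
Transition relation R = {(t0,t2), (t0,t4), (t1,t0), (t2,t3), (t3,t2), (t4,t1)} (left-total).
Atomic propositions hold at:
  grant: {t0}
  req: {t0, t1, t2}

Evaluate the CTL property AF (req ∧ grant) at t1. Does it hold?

Sat(req ∧ grant) = {t0}
AF (req ∧ grant): least fixpoint, start Z0 = {t0}, add states with every successor in Z. Z1 = {t0, t1}; Z2 = {t0, t1, t4}; fixed.
Sat(AF (req ∧ grant)) = {t0, t1, t4}
t1 ∈ Sat(AF (req ∧ grant)) = {t0, t1, t4}, so the formula holds at t1.

Yes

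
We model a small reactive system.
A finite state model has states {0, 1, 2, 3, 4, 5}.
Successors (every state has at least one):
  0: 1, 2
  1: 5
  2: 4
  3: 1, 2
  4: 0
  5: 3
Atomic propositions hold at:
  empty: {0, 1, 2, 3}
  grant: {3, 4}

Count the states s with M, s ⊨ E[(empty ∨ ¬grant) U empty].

5

Sat(¬grant) = {0, 1, 2, 5}
Sat(empty ∨ ¬grant) = {0, 1, 2, 3, 5}
E[(empty ∨ ¬grant) U empty]: least fixpoint, start Z0 = Sat(empty) = {0, 1, 2, 3}, add states in Sat(empty ∨ ¬grant) with some successor in Z. Z1 = {0, 1, 2, 3, 5}; fixed.
Sat(E[(empty ∨ ¬grant) U empty]) = {0, 1, 2, 3, 5}
|Sat(E[(empty ∨ ¬grant) U empty])| = |{0, 1, 2, 3, 5}| = 5.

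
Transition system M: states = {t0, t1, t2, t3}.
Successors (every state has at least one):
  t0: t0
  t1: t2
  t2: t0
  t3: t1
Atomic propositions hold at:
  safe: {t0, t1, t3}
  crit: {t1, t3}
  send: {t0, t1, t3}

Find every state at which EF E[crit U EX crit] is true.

{t3}

Sat(EX crit) = {s : some successor in {t1, t3}} = {t3}
E[crit U EX crit]: least fixpoint, start Z0 = Sat(EX crit) = {t3}, add states in Sat(crit) with some successor in Z. Already a fixed point.
Sat(E[crit U EX crit]) = {t3}
EF E[crit U EX crit]: least fixpoint, start Z0 = {t3}, add states with some successor in Z. Already a fixed point.
Sat(EF E[crit U EX crit]) = {t3}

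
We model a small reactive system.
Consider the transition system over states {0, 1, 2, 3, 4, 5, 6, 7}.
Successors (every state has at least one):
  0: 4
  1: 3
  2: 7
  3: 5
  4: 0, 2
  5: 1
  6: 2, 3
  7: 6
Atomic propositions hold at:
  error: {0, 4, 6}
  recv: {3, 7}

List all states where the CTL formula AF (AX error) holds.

{0, 2, 4, 7}

Sat(AX error) = {s : every successor in {0, 4, 6}} = {0, 7}
AF (AX error): least fixpoint, start Z0 = {0, 7}, add states with every successor in Z. Z1 = {0, 2, 7}; Z2 = {0, 2, 4, 7}; fixed.
Sat(AF (AX error)) = {0, 2, 4, 7}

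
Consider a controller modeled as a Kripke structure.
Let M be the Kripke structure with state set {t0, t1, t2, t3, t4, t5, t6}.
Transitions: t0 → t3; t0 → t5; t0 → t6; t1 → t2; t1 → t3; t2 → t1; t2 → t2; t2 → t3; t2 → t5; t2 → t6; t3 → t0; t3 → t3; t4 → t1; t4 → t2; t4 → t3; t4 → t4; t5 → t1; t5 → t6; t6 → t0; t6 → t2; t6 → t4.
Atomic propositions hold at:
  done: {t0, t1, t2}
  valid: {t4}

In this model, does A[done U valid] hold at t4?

Yes

A[done U valid]: least fixpoint, start Z0 = Sat(valid) = {t4}, add states in Sat(done) with every successor in Z. Already a fixed point.
Sat(A[done U valid]) = {t4}
t4 ∈ Sat(A[done U valid]) = {t4}, so the formula holds at t4.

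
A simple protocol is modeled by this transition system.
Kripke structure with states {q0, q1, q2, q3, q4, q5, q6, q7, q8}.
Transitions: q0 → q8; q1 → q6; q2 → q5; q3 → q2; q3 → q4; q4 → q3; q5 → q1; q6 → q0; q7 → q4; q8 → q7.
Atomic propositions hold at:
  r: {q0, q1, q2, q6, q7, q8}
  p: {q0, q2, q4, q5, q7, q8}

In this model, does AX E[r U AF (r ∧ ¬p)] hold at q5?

Yes

Sat(¬p) = {q1, q3, q6}
Sat(r ∧ ¬p) = {q1, q6}
AF (r ∧ ¬p): least fixpoint, start Z0 = {q1, q6}, add states with every successor in Z. Z1 = {q1, q5, q6}; Z2 = {q1, q2, q5, q6}; fixed.
Sat(AF (r ∧ ¬p)) = {q1, q2, q5, q6}
E[r U AF (r ∧ ¬p)]: least fixpoint, start Z0 = Sat(AF (r ∧ ¬p)) = {q1, q2, q5, q6}, add states in Sat(r) with some successor in Z. Already a fixed point.
Sat(E[r U AF (r ∧ ¬p)]) = {q1, q2, q5, q6}
Sat(AX E[r U AF (r ∧ ¬p)]) = {s : every successor in {q1, q2, q5, q6}} = {q1, q2, q5}
q5 ∈ Sat(AX E[r U AF (r ∧ ¬p)]) = {q1, q2, q5}, so the formula holds at q5.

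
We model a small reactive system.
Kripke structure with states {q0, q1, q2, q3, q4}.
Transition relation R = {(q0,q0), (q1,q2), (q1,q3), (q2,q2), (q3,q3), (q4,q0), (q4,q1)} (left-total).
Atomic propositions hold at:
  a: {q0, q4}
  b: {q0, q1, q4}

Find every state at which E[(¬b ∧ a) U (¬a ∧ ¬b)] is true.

Sat(¬b) = {q2, q3}
Sat(¬b ∧ a) = ∅
Sat(¬a) = {q1, q2, q3}
Sat(¬a ∧ ¬b) = {q2, q3}
E[(¬b ∧ a) U (¬a ∧ ¬b)]: least fixpoint, start Z0 = Sat((¬a ∧ ¬b)) = {q2, q3}, add states in Sat(¬b ∧ a) with some successor in Z. Already a fixed point.
Sat(E[(¬b ∧ a) U (¬a ∧ ¬b)]) = {q2, q3}

{q2, q3}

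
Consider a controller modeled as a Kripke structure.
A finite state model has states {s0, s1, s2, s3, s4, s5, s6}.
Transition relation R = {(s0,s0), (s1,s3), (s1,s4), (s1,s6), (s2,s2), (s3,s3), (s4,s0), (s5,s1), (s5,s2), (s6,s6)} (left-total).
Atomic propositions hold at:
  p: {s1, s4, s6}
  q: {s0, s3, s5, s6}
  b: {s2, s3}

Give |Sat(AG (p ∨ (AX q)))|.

Sat(AX q) = {s : every successor in {s0, s3, s5, s6}} = {s0, s3, s4, s6}
Sat(p ∨ (AX q)) = {s0, s1, s3, s4, s6}
AG (p ∨ (AX q)): greatest fixpoint, start Z0 = {s0, s1, s3, s4, s6}, keep only states in Sat with every successor in Z. Already a fixed point.
Sat(AG (p ∨ (AX q))) = {s0, s1, s3, s4, s6}
|Sat(AG (p ∨ (AX q)))| = |{s0, s1, s3, s4, s6}| = 5.

5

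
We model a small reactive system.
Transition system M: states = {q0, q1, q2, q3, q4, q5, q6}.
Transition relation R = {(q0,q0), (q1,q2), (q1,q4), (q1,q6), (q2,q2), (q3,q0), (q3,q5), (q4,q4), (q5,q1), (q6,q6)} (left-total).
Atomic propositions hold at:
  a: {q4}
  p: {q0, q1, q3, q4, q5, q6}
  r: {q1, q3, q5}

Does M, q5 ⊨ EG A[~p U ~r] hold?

No

Sat(~p) = {q2}
Sat(~r) = {q0, q2, q4, q6}
A[~p U ~r]: least fixpoint, start Z0 = Sat(~r) = {q0, q2, q4, q6}, add states in Sat(~p) with every successor in Z. Already a fixed point.
Sat(A[~p U ~r]) = {q0, q2, q4, q6}
EG A[~p U ~r]: greatest fixpoint, start Z0 = {q0, q2, q4, q6}, keep only states in Sat with some successor in Z. Already a fixed point.
Sat(EG A[~p U ~r]) = {q0, q2, q4, q6}
q5 ∉ Sat(EG A[~p U ~r]) = {q0, q2, q4, q6}, so the formula does not hold at q5.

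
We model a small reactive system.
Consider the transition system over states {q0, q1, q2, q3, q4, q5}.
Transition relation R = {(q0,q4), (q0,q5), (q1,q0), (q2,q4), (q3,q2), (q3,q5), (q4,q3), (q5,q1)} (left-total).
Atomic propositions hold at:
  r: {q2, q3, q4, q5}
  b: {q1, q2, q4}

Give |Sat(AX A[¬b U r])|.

5

Sat(¬b) = {q0, q3, q5}
A[¬b U r]: least fixpoint, start Z0 = Sat(r) = {q2, q3, q4, q5}, add states in Sat(¬b) with every successor in Z. Z1 = {q0, q2, q3, q4, q5}; fixed.
Sat(A[¬b U r]) = {q0, q2, q3, q4, q5}
Sat(AX A[¬b U r]) = {s : every successor in {q0, q2, q3, q4, q5}} = {q0, q1, q2, q3, q4}
|Sat(AX A[¬b U r])| = |{q0, q1, q2, q3, q4}| = 5.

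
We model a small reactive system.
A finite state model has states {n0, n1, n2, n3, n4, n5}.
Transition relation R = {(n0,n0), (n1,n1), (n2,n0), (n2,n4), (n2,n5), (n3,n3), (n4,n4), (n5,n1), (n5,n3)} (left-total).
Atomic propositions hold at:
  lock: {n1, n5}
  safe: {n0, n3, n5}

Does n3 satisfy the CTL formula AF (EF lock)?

EF lock: least fixpoint, start Z0 = {n1, n5}, add states with some successor in Z. Z1 = {n1, n2, n5}; fixed.
Sat(EF lock) = {n1, n2, n5}
AF (EF lock): least fixpoint, start Z0 = {n1, n2, n5}, add states with every successor in Z. Already a fixed point.
Sat(AF (EF lock)) = {n1, n2, n5}
n3 ∉ Sat(AF (EF lock)) = {n1, n2, n5}, so the formula does not hold at n3.

No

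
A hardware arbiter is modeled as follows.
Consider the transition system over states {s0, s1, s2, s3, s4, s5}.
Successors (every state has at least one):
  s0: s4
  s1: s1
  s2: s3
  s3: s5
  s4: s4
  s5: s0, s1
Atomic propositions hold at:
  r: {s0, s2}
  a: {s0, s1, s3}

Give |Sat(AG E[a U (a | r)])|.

Sat(a | r) = {s0, s1, s2, s3}
E[a U (a | r)]: least fixpoint, start Z0 = Sat((a | r)) = {s0, s1, s2, s3}, add states in Sat(a) with some successor in Z. Already a fixed point.
Sat(E[a U (a | r)]) = {s0, s1, s2, s3}
AG E[a U (a | r)]: greatest fixpoint, start Z0 = {s0, s1, s2, s3}, keep only states in Sat with every successor in Z. Z1 = {s1, s2}; Z2 = {s1}; fixed.
Sat(AG E[a U (a | r)]) = {s1}
|Sat(AG E[a U (a | r)])| = |{s1}| = 1.

1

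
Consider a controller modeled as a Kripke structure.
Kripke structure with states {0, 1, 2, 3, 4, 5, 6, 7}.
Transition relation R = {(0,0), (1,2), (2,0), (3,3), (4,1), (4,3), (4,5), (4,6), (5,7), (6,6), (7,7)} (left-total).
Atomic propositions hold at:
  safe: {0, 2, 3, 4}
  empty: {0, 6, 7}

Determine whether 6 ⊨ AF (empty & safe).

Sat(empty & safe) = {0}
AF (empty & safe): least fixpoint, start Z0 = {0}, add states with every successor in Z. Z1 = {0, 2}; Z2 = {0, 1, 2}; fixed.
Sat(AF (empty & safe)) = {0, 1, 2}
6 ∉ Sat(AF (empty & safe)) = {0, 1, 2}, so the formula does not hold at 6.

No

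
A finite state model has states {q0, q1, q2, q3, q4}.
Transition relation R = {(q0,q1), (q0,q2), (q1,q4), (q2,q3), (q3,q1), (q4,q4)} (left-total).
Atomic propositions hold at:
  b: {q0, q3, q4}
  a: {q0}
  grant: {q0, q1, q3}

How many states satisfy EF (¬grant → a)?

Sat(¬grant) = {q2, q4}
Sat(¬grant → a) = {q0, q1, q3}
EF (¬grant → a): least fixpoint, start Z0 = {q0, q1, q3}, add states with some successor in Z. Z1 = {q0, q1, q2, q3}; fixed.
Sat(EF (¬grant → a)) = {q0, q1, q2, q3}
|Sat(EF (¬grant → a))| = |{q0, q1, q2, q3}| = 4.

4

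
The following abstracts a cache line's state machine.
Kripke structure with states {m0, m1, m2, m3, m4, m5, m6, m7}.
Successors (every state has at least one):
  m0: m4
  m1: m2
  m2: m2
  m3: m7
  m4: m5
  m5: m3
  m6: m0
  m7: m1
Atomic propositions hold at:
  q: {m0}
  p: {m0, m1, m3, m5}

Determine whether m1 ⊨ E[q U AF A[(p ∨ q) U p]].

Sat(p ∨ q) = {m0, m1, m3, m5}
A[(p ∨ q) U p]: least fixpoint, start Z0 = Sat(p) = {m0, m1, m3, m5}, add states in Sat(p ∨ q) with every successor in Z. Already a fixed point.
Sat(A[(p ∨ q) U p]) = {m0, m1, m3, m5}
AF A[(p ∨ q) U p]: least fixpoint, start Z0 = {m0, m1, m3, m5}, add states with every successor in Z. Z1 = {m0, m1, m3, m4, m5, m6, m7}; fixed.
Sat(AF A[(p ∨ q) U p]) = {m0, m1, m3, m4, m5, m6, m7}
E[q U AF A[(p ∨ q) U p]]: least fixpoint, start Z0 = Sat(AF A[(p ∨ q) U p]) = {m0, m1, m3, m4, m5, m6, m7}, add states in Sat(q) with some successor in Z. Already a fixed point.
Sat(E[q U AF A[(p ∨ q) U p]]) = {m0, m1, m3, m4, m5, m6, m7}
m1 ∈ Sat(E[q U AF A[(p ∨ q) U p]]) = {m0, m1, m3, m4, m5, m6, m7}, so the formula holds at m1.

Yes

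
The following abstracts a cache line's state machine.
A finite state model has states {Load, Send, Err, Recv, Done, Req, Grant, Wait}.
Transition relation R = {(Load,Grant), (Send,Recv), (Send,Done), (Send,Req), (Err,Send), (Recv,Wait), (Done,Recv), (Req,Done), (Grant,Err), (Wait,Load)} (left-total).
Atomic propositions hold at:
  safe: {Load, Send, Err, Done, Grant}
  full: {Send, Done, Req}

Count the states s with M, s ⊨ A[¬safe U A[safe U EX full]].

7

Sat(¬safe) = {Recv, Req, Wait}
Sat(EX full) = {s : some successor in {Send, Done, Req}} = {Send, Err, Req}
A[safe U EX full]: least fixpoint, start Z0 = Sat(EX full) = {Send, Err, Req}, add states in Sat(safe) with every successor in Z. Z1 = {Send, Err, Req, Grant}; Z2 = {Load, Send, Err, Req, Grant}; fixed.
Sat(A[safe U EX full]) = {Load, Send, Err, Req, Grant}
A[¬safe U A[safe U EX full]]: least fixpoint, start Z0 = Sat(A[safe U EX full]) = {Load, Send, Err, Req, Grant}, add states in Sat(¬safe) with every successor in Z. Z1 = {Load, Send, Err, Req, Grant, Wait}; Z2 = {Load, Send, Err, Recv, Req, Grant, Wait}; fixed.
Sat(A[¬safe U A[safe U EX full]]) = {Load, Send, Err, Recv, Req, Grant, Wait}
|Sat(A[¬safe U A[safe U EX full]])| = |{Load, Send, Err, Recv, Req, Grant, Wait}| = 7.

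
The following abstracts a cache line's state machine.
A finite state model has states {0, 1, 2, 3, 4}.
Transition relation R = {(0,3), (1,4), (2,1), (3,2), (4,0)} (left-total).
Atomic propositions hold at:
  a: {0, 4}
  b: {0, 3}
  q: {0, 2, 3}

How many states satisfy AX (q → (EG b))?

EG b: greatest fixpoint, start Z0 = {0, 3}, keep only states in Sat with some successor in Z. Z1 = {0}; Z2 = ∅; fixed.
Sat(EG b) = ∅
Sat(q → (EG b)) = {1, 4}
Sat(AX (q → (EG b))) = {s : every successor in {1, 4}} = {1, 2}
|Sat(AX (q → (EG b)))| = |{1, 2}| = 2.

2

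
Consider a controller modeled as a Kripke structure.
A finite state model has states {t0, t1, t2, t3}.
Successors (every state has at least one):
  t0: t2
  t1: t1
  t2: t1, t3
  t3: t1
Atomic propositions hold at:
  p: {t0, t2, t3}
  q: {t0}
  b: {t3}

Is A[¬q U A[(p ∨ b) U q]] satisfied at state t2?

No

Sat(¬q) = {t1, t2, t3}
Sat(p ∨ b) = {t0, t2, t3}
A[(p ∨ b) U q]: least fixpoint, start Z0 = Sat(q) = {t0}, add states in Sat(p ∨ b) with every successor in Z. Already a fixed point.
Sat(A[(p ∨ b) U q]) = {t0}
A[¬q U A[(p ∨ b) U q]]: least fixpoint, start Z0 = Sat(A[(p ∨ b) U q]) = {t0}, add states in Sat(¬q) with every successor in Z. Already a fixed point.
Sat(A[¬q U A[(p ∨ b) U q]]) = {t0}
t2 ∉ Sat(A[¬q U A[(p ∨ b) U q]]) = {t0}, so the formula does not hold at t2.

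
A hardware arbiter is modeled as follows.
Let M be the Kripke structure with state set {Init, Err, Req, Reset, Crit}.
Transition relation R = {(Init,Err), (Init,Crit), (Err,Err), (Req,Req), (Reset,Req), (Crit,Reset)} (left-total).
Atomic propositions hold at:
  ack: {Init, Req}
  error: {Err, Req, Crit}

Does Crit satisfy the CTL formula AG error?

AG error: greatest fixpoint, start Z0 = {Err, Req, Crit}, keep only states in Sat with every successor in Z. Z1 = {Err, Req}; fixed.
Sat(AG error) = {Err, Req}
Crit ∉ Sat(AG error) = {Err, Req}, so the formula does not hold at Crit.

No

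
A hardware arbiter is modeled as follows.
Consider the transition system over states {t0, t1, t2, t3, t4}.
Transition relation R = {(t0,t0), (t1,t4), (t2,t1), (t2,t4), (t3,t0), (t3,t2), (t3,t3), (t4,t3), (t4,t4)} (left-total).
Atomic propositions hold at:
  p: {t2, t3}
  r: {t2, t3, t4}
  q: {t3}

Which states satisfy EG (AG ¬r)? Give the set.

{t0}

Sat(¬r) = {t0, t1}
AG ¬r: greatest fixpoint, start Z0 = {t0, t1}, keep only states in Sat with every successor in Z. Z1 = {t0}; fixed.
Sat(AG ¬r) = {t0}
EG (AG ¬r): greatest fixpoint, start Z0 = {t0}, keep only states in Sat with some successor in Z. Already a fixed point.
Sat(EG (AG ¬r)) = {t0}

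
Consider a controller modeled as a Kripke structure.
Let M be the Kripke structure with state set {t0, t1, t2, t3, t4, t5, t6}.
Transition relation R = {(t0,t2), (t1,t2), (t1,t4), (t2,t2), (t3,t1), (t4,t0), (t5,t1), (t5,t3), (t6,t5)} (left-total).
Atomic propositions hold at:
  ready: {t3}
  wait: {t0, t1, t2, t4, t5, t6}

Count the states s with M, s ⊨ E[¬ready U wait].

Sat(¬ready) = {t0, t1, t2, t4, t5, t6}
E[¬ready U wait]: least fixpoint, start Z0 = Sat(wait) = {t0, t1, t2, t4, t5, t6}, add states in Sat(¬ready) with some successor in Z. Already a fixed point.
Sat(E[¬ready U wait]) = {t0, t1, t2, t4, t5, t6}
|Sat(E[¬ready U wait])| = |{t0, t1, t2, t4, t5, t6}| = 6.

6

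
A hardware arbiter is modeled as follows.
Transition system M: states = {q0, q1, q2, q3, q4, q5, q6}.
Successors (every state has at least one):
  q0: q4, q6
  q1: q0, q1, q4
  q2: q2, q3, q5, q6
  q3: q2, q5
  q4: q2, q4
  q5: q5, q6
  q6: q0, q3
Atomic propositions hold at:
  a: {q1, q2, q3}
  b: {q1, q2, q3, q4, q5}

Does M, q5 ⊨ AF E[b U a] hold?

E[b U a]: least fixpoint, start Z0 = Sat(a) = {q1, q2, q3}, add states in Sat(b) with some successor in Z. Z1 = {q1, q2, q3, q4}; fixed.
Sat(E[b U a]) = {q1, q2, q3, q4}
AF E[b U a]: least fixpoint, start Z0 = {q1, q2, q3, q4}, add states with every successor in Z. Already a fixed point.
Sat(AF E[b U a]) = {q1, q2, q3, q4}
q5 ∉ Sat(AF E[b U a]) = {q1, q2, q3, q4}, so the formula does not hold at q5.

No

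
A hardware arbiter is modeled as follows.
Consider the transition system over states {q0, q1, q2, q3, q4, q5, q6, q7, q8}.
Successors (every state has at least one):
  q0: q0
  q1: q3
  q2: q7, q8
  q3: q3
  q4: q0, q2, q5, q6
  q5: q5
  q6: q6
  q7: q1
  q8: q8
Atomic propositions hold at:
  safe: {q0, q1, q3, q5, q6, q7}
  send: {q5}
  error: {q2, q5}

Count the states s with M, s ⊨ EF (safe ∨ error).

Sat(safe ∨ error) = {q0, q1, q2, q3, q5, q6, q7}
EF (safe ∨ error): least fixpoint, start Z0 = {q0, q1, q2, q3, q5, q6, q7}, add states with some successor in Z. Z1 = {q0, q1, q2, q3, q4, q5, q6, q7}; fixed.
Sat(EF (safe ∨ error)) = {q0, q1, q2, q3, q4, q5, q6, q7}
|Sat(EF (safe ∨ error))| = |{q0, q1, q2, q3, q4, q5, q6, q7}| = 8.

8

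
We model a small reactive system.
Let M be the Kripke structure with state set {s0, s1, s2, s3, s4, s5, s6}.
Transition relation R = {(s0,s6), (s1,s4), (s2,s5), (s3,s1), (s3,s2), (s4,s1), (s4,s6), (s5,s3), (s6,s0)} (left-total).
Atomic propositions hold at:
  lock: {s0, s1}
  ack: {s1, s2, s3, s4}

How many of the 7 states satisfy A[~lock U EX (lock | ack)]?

Sat(~lock) = {s2, s3, s4, s5, s6}
Sat(lock | ack) = {s0, s1, s2, s3, s4}
Sat(EX (lock | ack)) = {s : some successor in {s0, s1, s2, s3, s4}} = {s1, s3, s4, s5, s6}
A[~lock U EX (lock | ack)]: least fixpoint, start Z0 = Sat(EX (lock | ack)) = {s1, s3, s4, s5, s6}, add states in Sat(~lock) with every successor in Z. Z1 = {s1, s2, s3, s4, s5, s6}; fixed.
Sat(A[~lock U EX (lock | ack)]) = {s1, s2, s3, s4, s5, s6}
|Sat(A[~lock U EX (lock | ack)])| = |{s1, s2, s3, s4, s5, s6}| = 6.

6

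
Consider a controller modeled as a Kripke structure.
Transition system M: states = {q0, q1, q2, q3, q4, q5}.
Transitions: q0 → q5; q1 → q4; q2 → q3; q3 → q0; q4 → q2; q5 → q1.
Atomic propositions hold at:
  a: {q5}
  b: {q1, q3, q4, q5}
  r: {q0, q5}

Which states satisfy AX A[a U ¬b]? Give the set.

{q3, q4}

Sat(¬b) = {q0, q2}
A[a U ¬b]: least fixpoint, start Z0 = Sat(¬b) = {q0, q2}, add states in Sat(a) with every successor in Z. Already a fixed point.
Sat(A[a U ¬b]) = {q0, q2}
Sat(AX A[a U ¬b]) = {s : every successor in {q0, q2}} = {q3, q4}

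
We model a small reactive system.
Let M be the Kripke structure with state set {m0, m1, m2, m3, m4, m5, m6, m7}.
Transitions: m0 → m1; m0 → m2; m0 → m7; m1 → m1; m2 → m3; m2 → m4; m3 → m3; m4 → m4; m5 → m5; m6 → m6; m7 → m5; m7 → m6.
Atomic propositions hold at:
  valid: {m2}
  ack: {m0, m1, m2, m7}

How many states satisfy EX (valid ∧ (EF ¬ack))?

Sat(¬ack) = {m3, m4, m5, m6}
EF ¬ack: least fixpoint, start Z0 = {m3, m4, m5, m6}, add states with some successor in Z. Z1 = {m2, m3, m4, m5, m6, m7}; Z2 = {m0, m2, m3, m4, m5, m6, m7}; fixed.
Sat(EF ¬ack) = {m0, m2, m3, m4, m5, m6, m7}
Sat(valid ∧ (EF ¬ack)) = {m2}
Sat(EX (valid ∧ (EF ¬ack))) = {s : some successor in {m2}} = {m0}
|Sat(EX (valid ∧ (EF ¬ack)))| = |{m0}| = 1.

1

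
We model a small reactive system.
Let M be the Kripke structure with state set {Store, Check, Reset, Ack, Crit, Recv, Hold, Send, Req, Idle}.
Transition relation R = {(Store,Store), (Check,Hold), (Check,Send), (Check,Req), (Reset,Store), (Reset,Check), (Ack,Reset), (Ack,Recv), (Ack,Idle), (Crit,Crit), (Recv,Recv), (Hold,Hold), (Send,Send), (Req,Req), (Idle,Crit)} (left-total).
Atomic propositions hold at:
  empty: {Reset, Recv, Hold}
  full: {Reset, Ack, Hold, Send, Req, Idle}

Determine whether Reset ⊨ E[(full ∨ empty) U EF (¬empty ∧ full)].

Sat(full ∨ empty) = {Reset, Ack, Recv, Hold, Send, Req, Idle}
Sat(¬empty) = {Store, Check, Ack, Crit, Send, Req, Idle}
Sat(¬empty ∧ full) = {Ack, Send, Req, Idle}
EF (¬empty ∧ full): least fixpoint, start Z0 = {Ack, Send, Req, Idle}, add states with some successor in Z. Z1 = {Check, Ack, Send, Req, Idle}; Z2 = {Check, Reset, Ack, Send, Req, Idle}; fixed.
Sat(EF (¬empty ∧ full)) = {Check, Reset, Ack, Send, Req, Idle}
E[(full ∨ empty) U EF (¬empty ∧ full)]: least fixpoint, start Z0 = Sat(EF (¬empty ∧ full)) = {Check, Reset, Ack, Send, Req, Idle}, add states in Sat(full ∨ empty) with some successor in Z. Already a fixed point.
Sat(E[(full ∨ empty) U EF (¬empty ∧ full)]) = {Check, Reset, Ack, Send, Req, Idle}
Reset ∈ Sat(E[(full ∨ empty) U EF (¬empty ∧ full)]) = {Check, Reset, Ack, Send, Req, Idle}, so the formula holds at Reset.

Yes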